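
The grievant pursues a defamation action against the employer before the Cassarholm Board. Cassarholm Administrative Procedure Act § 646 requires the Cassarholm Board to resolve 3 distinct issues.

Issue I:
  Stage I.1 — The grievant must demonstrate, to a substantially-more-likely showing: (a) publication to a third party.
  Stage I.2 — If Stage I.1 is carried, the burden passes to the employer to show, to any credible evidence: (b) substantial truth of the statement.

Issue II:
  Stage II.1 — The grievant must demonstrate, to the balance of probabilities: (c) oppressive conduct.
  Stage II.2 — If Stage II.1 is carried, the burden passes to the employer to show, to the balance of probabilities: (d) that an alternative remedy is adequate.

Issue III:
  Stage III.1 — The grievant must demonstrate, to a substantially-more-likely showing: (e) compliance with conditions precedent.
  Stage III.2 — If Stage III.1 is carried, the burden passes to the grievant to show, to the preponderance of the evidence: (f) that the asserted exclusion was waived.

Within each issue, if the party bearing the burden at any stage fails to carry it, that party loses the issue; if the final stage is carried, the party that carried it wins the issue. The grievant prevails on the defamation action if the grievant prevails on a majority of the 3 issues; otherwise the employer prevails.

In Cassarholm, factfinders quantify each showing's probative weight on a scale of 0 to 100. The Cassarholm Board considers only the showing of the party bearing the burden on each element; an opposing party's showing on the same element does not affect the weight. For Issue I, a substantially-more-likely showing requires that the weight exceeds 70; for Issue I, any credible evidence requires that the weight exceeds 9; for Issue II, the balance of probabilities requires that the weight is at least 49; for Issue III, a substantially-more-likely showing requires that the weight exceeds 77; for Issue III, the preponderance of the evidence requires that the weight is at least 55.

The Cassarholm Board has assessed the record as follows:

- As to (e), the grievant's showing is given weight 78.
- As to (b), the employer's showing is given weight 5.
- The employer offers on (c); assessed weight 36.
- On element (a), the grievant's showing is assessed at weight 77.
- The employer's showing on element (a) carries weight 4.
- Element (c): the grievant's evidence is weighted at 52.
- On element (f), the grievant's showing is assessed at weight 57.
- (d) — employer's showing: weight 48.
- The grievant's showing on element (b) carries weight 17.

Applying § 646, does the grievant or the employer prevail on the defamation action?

grievant

— Issue I —
Stage I.1 (grievant, a substantially-more-likely showing, weight exceeds 70): (a) 77 (employer's 4 disregarded) > 70 — meets.
  Stage I.1 carried; the burden shifts to the employer.
Stage I.2 (employer, any credible evidence, weight exceeds 9): (b) 5 (grievant's 17 disregarded) ≤ 9 — fails.
  Not every element is met, so the employer fails to carry Stage I.2.
The analysis ends at Stage I.2; the grievant prevails on this issue.
— Issue II —
At Stage II.1 the grievant must meet the balance of probabilities (weight is at least 49): on (c) the weight is 52 (the employer's 36 is given no effect), ≥ 49, so (c) meets the standard.
  Stage II.1 carried; the burden shifts to the employer.
At Stage II.2 the employer must meet the balance of probabilities (weight is at least 49): on (d) the weight is 48, which does not reach 49, so (d) does not meet the standard.
  Stage II.2 not carried; the employer fails its burden.
The analysis ends at Stage II.2; the grievant prevails on this issue.
— Issue III —
Stage III.1 (grievant, a substantially-more-likely showing, weight exceeds 77): (e) 78 > 77 — meets.
  Stage III.1 carried; the burden remains with the grievant.
Stage III.2 (grievant, the preponderance of the evidence, weight is at least 55): (f) 57 ≥ 55 — meets.
  Stage III.2 carried; the final stage is satisfied.
Every stage carried; the grievant prevails on this issue.
Per-issue: Issue I → grievant; Issue II → grievant; Issue III → grievant. The grievant must prevail on a majority of issues; overall, the grievant prevails.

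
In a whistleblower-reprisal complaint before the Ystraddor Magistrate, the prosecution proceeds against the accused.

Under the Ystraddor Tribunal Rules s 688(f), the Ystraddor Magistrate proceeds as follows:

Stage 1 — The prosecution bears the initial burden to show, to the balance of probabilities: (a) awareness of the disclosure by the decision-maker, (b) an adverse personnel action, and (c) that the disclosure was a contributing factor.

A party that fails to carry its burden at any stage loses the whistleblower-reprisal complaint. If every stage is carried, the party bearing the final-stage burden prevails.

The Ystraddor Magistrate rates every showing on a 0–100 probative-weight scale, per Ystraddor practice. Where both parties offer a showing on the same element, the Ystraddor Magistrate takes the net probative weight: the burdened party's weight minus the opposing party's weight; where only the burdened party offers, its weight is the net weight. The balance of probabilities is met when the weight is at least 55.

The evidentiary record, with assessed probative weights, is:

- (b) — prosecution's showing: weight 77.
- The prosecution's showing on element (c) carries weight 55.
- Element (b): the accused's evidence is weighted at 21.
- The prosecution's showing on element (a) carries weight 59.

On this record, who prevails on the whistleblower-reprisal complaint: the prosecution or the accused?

prosecution

Stage 1 — burden on prosecution; standard: the balance of probabilities (weight is at least 55).
    (a): 59 ≥ 55 [met]
    (b): 77 − 21 = 56 ≥ 55 [met]
    (c): 55 ≥ 55 [met]
  Stage 1 carried; the final stage is satisfied.
Every stage carried; the prosecution prevails.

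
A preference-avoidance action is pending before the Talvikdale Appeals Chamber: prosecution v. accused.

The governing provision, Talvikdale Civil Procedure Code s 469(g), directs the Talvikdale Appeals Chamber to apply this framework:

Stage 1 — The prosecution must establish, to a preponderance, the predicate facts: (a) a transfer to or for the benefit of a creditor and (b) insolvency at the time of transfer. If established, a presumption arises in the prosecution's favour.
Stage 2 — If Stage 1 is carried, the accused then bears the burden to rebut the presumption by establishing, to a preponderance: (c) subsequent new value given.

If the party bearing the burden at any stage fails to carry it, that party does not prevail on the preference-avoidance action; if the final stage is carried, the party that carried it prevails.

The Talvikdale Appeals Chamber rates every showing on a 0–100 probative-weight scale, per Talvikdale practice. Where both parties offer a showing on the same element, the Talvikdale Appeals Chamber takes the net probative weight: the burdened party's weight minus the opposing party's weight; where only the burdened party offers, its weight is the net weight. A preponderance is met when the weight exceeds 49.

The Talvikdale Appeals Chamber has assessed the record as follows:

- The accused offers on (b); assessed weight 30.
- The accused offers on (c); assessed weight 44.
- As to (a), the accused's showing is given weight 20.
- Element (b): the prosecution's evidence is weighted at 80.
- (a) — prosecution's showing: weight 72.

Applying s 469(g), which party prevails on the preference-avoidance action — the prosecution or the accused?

At Stage 1 the prosecution must meet a preponderance (weight exceeds 49): on (a) the weight is 72 less the opposing 20 gives net 52, which does exceed 49, so (a) meets the standard; on (b) the weight is 80 less the opposing 30 gives net 50, which does exceed 49, so (b) meets the standard.
  Stage 1 is satisfied; the onus moves to the accused.
At Stage 2 the accused must meet a preponderance (weight exceeds 49): on (c) the weight is 44, which does not exceed 49, so (c) does not meet the standard.
  Stage 2 not carried; the accused fails its burden.
The prosecution prevails.

prosecution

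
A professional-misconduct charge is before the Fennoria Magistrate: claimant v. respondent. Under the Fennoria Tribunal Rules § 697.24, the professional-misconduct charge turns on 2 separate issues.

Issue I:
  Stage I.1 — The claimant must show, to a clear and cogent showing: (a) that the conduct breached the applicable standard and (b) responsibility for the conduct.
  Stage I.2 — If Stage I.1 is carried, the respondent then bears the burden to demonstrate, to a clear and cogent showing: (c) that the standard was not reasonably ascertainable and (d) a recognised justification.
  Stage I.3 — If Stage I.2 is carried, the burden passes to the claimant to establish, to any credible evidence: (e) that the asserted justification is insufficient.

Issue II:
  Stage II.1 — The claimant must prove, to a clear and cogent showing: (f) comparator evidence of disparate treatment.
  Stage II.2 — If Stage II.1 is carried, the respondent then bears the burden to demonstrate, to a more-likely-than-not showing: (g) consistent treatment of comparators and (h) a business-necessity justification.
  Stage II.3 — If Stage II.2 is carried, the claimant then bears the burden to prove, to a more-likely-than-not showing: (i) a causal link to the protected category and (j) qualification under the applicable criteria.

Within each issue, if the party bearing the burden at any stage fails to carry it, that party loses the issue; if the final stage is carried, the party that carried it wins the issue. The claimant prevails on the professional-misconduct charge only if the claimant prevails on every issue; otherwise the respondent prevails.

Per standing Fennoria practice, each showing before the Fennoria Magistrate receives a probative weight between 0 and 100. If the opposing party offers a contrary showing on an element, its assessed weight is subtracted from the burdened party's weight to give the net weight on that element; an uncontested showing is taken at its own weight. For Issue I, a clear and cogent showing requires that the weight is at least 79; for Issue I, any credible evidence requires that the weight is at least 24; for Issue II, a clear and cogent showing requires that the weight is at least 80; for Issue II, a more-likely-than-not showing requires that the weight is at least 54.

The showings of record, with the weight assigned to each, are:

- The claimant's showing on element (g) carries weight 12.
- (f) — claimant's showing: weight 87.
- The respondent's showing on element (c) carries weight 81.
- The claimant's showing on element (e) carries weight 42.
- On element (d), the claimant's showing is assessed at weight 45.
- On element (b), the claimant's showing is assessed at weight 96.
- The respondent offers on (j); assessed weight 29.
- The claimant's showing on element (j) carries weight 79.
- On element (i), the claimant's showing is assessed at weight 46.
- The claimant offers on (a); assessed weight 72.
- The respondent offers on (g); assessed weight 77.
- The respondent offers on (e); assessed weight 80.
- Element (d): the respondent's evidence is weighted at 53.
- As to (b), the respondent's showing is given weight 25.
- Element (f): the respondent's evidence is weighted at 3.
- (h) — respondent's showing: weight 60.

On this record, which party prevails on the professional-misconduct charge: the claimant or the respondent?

respondent

— Issue I —
Stage I.1 — burden on claimant; standard: a clear and cogent showing (weight is at least 79).
    (a): 72 < 79 [not met]
    (b): 96 − 25 = 71 < 79 [not met]
  The claimant does not carry Stage I.1.
So the respondent prevails on this issue.
— Issue II —
Stage II.1 — burden on claimant; standard: a clear and cogent showing (weight is at least 80).
    (f): 87 − 3 = 84 ≥ 80 [met]
  Stage II.1 is satisfied; the onus moves to the respondent.
Stage II.2 — burden on respondent; standard: a more-likely-than-not showing (weight is at least 54).
    (g): 77 − 12 = 65 ≥ 54 [met]
    (h): 60 ≥ 54 [met]
  The respondent carries Stage II.2; the claimant now bears the burden.
Stage II.3 — burden on claimant; standard: a more-likely-than-not showing (weight is at least 54).
    (i): 46 < 54 [not met]
    (j): 79 − 29 = 50 < 54 [not met]
  Not every element is met, so the claimant fails to carry Stage II.3.
The respondent prevails on this issue.
Per-issue: Issue I → respondent; Issue II → respondent. The claimant must prevail on every issue; overall, the respondent prevails.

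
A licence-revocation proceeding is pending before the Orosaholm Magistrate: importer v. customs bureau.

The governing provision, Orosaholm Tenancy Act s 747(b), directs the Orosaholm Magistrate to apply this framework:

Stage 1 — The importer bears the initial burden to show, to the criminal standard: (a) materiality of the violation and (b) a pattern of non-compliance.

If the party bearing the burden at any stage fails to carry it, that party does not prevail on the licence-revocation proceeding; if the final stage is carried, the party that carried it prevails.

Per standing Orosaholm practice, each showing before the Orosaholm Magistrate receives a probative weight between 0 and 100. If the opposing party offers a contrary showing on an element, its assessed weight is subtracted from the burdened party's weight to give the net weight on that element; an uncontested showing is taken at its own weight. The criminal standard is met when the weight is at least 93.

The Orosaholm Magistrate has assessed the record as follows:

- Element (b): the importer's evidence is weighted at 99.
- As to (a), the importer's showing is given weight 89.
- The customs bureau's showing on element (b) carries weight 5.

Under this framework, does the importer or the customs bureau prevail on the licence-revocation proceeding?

Stage 1 — burden on importer; standard: the criminal standard (weight is at least 93).
    (a): 89 < 93 [not met]
    (b): 99 − 5 = 94 ≥ 93 [met]
  Stage 1 not carried; the importer fails its burden.
The customs bureau prevails.

customs bureau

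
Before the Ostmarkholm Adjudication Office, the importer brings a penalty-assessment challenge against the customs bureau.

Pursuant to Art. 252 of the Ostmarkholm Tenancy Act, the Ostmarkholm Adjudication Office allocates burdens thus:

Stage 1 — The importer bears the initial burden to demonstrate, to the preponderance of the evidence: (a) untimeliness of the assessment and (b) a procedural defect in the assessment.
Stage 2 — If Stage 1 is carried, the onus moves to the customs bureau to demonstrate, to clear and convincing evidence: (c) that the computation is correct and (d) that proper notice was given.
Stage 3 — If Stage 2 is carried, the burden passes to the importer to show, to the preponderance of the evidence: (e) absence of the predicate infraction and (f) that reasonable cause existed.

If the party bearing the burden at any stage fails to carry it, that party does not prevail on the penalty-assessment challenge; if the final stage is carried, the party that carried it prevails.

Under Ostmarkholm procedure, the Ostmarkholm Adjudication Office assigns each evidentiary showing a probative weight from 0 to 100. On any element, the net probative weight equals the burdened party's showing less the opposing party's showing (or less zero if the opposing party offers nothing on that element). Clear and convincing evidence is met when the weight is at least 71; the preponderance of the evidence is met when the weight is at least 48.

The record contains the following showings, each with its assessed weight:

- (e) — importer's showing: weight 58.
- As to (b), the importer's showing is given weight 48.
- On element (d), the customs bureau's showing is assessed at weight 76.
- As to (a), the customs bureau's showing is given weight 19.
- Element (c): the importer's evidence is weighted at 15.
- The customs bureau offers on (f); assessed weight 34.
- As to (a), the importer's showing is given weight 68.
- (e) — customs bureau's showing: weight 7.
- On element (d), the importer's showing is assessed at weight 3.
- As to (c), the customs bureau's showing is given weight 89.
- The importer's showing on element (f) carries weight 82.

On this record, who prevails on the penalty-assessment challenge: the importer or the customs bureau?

Stage 1 — burden on importer; standard: the preponderance of the evidence (weight is at least 48).
    (a): 68 − 19 = 49 ≥ 48 [met]
    (b): 48 ≥ 48 [met]
  Stage 1 carried; the burden shifts to the customs bureau.
Stage 2 — burden on customs bureau; standard: clear and convincing evidence (weight is at least 71).
    (c): 89 − 15 = 74 ≥ 71 [met]
    (d): 76 − 3 = 73 ≥ 71 [met]
  Stage 2 carried; the burden shifts to the importer.
Stage 3 — burden on importer; standard: the preponderance of the evidence (weight is at least 48).
    (e): 58 − 7 = 51 ≥ 48 [met]
    (f): 82 − 34 = 48 ≥ 48 [met]
  All elements met at the final stage.
With every stage satisfied, the importer prevails.

importer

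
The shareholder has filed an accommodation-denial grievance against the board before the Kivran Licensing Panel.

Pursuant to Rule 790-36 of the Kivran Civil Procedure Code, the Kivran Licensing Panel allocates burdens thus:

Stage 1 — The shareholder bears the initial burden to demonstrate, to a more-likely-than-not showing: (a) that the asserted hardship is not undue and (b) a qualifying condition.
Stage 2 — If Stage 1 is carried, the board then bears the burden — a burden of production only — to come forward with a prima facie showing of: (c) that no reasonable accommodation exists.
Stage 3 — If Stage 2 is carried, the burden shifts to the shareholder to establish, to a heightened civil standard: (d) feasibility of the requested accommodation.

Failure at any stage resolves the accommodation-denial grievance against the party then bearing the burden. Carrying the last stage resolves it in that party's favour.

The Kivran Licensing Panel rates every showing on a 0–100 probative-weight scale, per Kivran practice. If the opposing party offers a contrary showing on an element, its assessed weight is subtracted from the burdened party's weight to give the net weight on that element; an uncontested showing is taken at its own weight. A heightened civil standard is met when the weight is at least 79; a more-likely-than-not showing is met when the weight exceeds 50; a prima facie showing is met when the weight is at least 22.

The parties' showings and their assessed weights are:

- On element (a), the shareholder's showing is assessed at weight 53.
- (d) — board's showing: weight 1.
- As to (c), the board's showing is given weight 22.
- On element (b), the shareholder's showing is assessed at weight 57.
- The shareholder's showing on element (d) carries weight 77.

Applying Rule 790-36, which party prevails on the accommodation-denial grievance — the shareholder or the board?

Stage 1 — burden on shareholder; standard: a more-likely-than-not showing (weight exceeds 50).
    (a): 53 > 50 [met]
    (b): 57 > 50 [met]
  Stage 1 is satisfied; the onus moves to the board.
Stage 2 — burden on board; standard: a prima facie showing (weight is at least 22).
    (c): 22 ≥ 22 [met]
  The board carries Stage 2; the shareholder now bears the burden.
Stage 3 — burden on shareholder; standard: a heightened civil standard (weight is at least 79).
    (d): 77 − 1 = 76 < 79 [not met]
  Stage 3 not carried; the shareholder fails its burden.
So the board prevails.

board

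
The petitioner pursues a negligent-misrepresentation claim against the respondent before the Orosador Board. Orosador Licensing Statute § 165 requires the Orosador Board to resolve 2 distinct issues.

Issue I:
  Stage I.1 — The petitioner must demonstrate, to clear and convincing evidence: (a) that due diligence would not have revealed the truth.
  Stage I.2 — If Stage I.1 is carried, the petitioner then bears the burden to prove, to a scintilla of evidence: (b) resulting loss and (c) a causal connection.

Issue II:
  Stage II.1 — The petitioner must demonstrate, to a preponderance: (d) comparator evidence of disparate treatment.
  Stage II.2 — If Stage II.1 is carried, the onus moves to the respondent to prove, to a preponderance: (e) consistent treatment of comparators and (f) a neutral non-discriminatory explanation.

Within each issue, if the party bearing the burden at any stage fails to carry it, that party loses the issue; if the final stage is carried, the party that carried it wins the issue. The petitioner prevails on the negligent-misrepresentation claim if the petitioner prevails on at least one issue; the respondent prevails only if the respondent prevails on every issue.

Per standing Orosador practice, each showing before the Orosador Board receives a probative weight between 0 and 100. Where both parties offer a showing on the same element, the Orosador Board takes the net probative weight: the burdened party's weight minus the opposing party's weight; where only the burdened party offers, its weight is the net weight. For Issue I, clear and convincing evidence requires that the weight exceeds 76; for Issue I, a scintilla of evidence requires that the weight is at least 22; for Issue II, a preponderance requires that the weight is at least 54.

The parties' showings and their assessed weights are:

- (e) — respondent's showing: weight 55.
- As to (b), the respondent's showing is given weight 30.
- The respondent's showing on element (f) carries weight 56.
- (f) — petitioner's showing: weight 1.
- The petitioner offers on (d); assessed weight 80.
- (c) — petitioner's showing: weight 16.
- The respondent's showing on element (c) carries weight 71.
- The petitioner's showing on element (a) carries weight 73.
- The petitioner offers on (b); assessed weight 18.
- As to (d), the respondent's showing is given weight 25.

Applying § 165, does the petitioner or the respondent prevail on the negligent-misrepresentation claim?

respondent

— Issue I —
Stage I.1 — burden on petitioner; standard: clear and convincing evidence (weight exceeds 76).
    (a): 73 ≤ 76 [not met]
  Stage I.1 not carried; the petitioner fails its burden.
The respondent prevails on this issue.
— Issue II —
At Stage II.1 the petitioner must meet a preponderance (weight is at least 54): on (d) the weight is 80 less the opposing 25 gives net 55, ≥ 54, so (d) meets the standard.
  Stage II.1 carried; the burden shifts to the respondent.
At Stage II.2 the respondent must meet a preponderance (weight is at least 54): on (e) the weight is 55, which does reach 54, so (e) meets the standard; on (f) the weight is 56 less the opposing 1 gives net 55, which does reach 54, so (f) meets the standard.
  All elements met at the final stage.
All stages carried — the respondent prevails on this issue.
Per-issue: Issue I → respondent; Issue II → respondent. The petitioner must prevail on at least one issue; overall, the respondent prevails.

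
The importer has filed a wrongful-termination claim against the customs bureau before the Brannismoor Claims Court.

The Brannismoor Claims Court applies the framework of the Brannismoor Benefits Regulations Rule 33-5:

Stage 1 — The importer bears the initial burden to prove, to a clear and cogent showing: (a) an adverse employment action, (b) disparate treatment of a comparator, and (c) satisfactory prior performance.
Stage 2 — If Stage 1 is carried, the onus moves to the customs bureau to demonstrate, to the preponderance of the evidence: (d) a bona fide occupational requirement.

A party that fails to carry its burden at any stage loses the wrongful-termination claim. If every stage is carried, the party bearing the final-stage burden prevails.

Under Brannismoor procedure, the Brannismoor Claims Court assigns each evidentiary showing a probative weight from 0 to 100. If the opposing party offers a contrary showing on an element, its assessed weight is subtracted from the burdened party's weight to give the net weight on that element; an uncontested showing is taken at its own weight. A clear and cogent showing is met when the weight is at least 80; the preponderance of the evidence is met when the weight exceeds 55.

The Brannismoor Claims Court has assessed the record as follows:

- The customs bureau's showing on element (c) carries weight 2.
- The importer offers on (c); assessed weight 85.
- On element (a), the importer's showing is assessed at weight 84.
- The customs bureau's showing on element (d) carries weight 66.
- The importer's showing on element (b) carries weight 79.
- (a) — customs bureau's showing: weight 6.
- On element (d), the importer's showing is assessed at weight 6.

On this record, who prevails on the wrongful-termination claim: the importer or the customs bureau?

customs bureau

At Stage 1 the importer must meet a clear and cogent showing (weight is at least 80): on (a) the weight is 84 less the opposing 6 gives net 78, which does not reach 80, so (a) does not meet the standard; on (b) the weight is 79, which does not reach 80, so (b) does not meet the standard; on (c) the weight is 85 less the opposing 2 gives net 83, ≥ 80, so (c) meets the standard.
  Not every element is met, so the importer fails to carry Stage 1.
The analysis ends at Stage 1; the customs bureau prevails.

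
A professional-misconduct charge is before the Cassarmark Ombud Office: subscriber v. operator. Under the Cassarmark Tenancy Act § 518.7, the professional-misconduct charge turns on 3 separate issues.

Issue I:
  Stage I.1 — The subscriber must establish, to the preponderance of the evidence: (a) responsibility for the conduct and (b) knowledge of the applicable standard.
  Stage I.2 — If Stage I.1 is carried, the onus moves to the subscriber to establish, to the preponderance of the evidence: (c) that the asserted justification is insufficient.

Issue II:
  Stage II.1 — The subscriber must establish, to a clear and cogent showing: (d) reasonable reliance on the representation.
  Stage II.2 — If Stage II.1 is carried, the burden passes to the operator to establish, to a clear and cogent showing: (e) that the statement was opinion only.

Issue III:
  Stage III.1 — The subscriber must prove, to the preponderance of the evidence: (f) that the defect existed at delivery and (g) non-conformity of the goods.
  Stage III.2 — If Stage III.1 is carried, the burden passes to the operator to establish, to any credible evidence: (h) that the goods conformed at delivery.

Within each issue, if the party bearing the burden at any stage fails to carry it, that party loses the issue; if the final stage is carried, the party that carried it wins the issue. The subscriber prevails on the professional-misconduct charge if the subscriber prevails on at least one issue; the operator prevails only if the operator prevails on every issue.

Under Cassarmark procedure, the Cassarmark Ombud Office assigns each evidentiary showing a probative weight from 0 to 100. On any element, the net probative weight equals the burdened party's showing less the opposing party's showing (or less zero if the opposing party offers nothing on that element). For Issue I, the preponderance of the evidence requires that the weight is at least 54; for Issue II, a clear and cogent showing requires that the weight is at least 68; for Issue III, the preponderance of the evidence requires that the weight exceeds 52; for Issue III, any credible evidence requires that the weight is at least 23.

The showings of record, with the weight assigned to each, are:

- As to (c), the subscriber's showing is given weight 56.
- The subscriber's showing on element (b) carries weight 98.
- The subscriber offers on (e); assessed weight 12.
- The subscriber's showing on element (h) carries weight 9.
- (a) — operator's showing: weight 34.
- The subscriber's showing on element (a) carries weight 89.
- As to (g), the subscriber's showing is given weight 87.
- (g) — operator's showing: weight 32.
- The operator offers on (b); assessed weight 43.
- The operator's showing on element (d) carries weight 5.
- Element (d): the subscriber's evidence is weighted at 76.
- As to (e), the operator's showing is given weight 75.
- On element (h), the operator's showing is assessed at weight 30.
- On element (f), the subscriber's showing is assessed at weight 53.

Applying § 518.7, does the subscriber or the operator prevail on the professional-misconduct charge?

— Issue I —
At Stage I.1 the subscriber must meet the preponderance of the evidence (weight is at least 54): on (a) the weight is 89 less the opposing 34 gives net 55, which does reach 54, so (a) meets the standard; on (b) the weight is 98 less the opposing 43 gives net 55, which does reach 54, so (b) meets the standard.
  Stage I.1 is satisfied; the subscriber continues to bear the burden.
At Stage I.2 the subscriber must meet the preponderance of the evidence (weight is at least 54): on (c) the weight is 56, ≥ 54, so (c) meets the standard.
  The subscriber carries the last stage.
With every stage satisfied, the subscriber prevails on this issue.
— Issue II —
At Stage II.1 the subscriber must meet a clear and cogent showing (weight is at least 68): on (d) the weight is 76 less the opposing 5 gives net 71, ≥ 68, so (d) meets the standard.
  The subscriber carries Stage II.1; the operator now bears the burden.
At Stage II.2 the operator must meet a clear and cogent showing (weight is at least 68): on (e) the weight is 75 less the opposing 12 gives net 63, which does not reach 68, so (e) does not meet the standard.
  The operator does not carry Stage II.2.
So the subscriber prevails on this issue.
— Issue III —
Stage III.1 (subscriber, the preponderance of the evidence, weight exceeds 52): (f) 53 > 52 — meets; (g) net 87−32=55 > 52 — meets.
  All elements met. The burden passes to the operator.
Stage III.2 (operator, any credible evidence, weight is at least 23): (h) net 30−9=21 < 23 — fails.
  Stage III.2 not carried; the operator fails its burden.
The analysis ends at Stage III.2; the subscriber prevails on this issue.
Per-issue: Issue I → subscriber; Issue II → subscriber; Issue III → subscriber. The subscriber must prevail on at least one issue; overall, the subscriber prevails.

subscriber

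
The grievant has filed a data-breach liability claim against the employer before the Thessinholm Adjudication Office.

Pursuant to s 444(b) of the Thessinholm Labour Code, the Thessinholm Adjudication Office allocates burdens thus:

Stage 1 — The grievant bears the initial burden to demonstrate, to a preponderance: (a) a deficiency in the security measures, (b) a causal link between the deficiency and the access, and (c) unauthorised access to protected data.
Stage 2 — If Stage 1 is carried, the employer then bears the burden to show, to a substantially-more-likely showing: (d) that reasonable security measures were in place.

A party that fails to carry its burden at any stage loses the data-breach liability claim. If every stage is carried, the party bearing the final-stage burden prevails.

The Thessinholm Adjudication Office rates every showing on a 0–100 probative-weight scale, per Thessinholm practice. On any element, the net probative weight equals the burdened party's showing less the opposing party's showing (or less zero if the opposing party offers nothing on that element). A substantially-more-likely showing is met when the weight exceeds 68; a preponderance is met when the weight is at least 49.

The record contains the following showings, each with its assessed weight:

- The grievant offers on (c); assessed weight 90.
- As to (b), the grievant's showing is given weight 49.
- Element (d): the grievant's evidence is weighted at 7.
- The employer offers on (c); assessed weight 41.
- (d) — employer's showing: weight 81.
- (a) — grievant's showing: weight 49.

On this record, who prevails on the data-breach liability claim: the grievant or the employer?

employer

Stage 1 — burden on grievant; standard: a preponderance (weight is at least 49).
    (a): 49 ≥ 49 [met]
    (b): 49 ≥ 49 [met]
    (c): 90 − 41 = 49 ≥ 49 [met]
  The grievant carries Stage 1; the employer now bears the burden.
Stage 2 — burden on employer; standard: a substantially-more-likely showing (weight exceeds 68).
    (d): 81 − 7 = 74 > 68 [met]
  Stage 2 carried; the final stage is satisfied.
Every stage carried; the employer prevails.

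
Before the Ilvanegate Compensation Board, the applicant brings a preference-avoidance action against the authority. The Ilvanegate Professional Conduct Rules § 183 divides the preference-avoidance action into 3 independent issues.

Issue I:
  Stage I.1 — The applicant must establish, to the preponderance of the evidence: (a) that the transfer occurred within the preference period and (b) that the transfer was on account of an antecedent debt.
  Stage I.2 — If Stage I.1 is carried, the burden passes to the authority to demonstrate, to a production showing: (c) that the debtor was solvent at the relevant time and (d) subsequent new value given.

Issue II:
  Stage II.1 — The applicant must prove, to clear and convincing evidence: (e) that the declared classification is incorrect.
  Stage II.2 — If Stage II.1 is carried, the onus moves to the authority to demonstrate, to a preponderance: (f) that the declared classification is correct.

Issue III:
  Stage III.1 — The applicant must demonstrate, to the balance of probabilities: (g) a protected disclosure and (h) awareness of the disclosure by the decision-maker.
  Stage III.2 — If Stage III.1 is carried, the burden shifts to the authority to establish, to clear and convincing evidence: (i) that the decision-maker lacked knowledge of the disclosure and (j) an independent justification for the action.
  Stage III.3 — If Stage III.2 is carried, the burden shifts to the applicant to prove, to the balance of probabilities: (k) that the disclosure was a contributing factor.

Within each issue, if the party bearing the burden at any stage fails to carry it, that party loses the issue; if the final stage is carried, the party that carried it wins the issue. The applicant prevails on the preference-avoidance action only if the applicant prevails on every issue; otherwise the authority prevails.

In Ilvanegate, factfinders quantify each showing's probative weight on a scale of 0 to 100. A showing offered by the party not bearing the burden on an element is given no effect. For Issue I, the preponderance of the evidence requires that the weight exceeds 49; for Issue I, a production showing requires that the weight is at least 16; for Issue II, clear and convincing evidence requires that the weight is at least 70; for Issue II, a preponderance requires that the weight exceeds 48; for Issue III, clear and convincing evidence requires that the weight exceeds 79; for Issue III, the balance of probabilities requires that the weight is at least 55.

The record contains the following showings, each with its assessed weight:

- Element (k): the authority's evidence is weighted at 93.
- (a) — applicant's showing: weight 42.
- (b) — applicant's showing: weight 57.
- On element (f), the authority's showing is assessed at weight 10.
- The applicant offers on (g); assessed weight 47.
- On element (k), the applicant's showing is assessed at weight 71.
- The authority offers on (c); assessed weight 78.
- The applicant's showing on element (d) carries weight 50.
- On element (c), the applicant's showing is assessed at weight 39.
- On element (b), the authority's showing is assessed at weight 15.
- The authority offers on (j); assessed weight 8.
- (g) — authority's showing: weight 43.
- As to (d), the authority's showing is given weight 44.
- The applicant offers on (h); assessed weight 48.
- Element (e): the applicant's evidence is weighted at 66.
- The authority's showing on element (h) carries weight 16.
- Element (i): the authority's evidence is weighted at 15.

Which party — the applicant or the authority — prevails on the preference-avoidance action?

— Issue I —
Stage I.1 — burden on applicant; standard: the preponderance of the evidence (weight exceeds 49).
    (a): 42 ≤ 49 [not met]
    (b): 57 (authority's 15 disregarded) > 49 [met]
  The applicant does not carry Stage I.1.
So the authority prevails on this issue.
— Issue II —
Stage II.1 (applicant, clear and convincing evidence, weight is at least 70): (e) 66 < 70 — fails.
  The applicant does not carry Stage II.1.
So the authority prevails on this issue.
— Issue III —
Stage III.1 (applicant, the balance of probabilities, weight is at least 55): (g) 47 (authority's 43 disregarded) < 55 — fails; (h) 48 (authority's 16 disregarded) < 55 — fails.
  Stage III.1 not carried; the applicant fails its burden.
The analysis ends at Stage III.1; the authority prevails on this issue.
Per-issue: Issue I → authority; Issue II → authority; Issue III → authority. The applicant must prevail on every issue; overall, the authority prevails.

authority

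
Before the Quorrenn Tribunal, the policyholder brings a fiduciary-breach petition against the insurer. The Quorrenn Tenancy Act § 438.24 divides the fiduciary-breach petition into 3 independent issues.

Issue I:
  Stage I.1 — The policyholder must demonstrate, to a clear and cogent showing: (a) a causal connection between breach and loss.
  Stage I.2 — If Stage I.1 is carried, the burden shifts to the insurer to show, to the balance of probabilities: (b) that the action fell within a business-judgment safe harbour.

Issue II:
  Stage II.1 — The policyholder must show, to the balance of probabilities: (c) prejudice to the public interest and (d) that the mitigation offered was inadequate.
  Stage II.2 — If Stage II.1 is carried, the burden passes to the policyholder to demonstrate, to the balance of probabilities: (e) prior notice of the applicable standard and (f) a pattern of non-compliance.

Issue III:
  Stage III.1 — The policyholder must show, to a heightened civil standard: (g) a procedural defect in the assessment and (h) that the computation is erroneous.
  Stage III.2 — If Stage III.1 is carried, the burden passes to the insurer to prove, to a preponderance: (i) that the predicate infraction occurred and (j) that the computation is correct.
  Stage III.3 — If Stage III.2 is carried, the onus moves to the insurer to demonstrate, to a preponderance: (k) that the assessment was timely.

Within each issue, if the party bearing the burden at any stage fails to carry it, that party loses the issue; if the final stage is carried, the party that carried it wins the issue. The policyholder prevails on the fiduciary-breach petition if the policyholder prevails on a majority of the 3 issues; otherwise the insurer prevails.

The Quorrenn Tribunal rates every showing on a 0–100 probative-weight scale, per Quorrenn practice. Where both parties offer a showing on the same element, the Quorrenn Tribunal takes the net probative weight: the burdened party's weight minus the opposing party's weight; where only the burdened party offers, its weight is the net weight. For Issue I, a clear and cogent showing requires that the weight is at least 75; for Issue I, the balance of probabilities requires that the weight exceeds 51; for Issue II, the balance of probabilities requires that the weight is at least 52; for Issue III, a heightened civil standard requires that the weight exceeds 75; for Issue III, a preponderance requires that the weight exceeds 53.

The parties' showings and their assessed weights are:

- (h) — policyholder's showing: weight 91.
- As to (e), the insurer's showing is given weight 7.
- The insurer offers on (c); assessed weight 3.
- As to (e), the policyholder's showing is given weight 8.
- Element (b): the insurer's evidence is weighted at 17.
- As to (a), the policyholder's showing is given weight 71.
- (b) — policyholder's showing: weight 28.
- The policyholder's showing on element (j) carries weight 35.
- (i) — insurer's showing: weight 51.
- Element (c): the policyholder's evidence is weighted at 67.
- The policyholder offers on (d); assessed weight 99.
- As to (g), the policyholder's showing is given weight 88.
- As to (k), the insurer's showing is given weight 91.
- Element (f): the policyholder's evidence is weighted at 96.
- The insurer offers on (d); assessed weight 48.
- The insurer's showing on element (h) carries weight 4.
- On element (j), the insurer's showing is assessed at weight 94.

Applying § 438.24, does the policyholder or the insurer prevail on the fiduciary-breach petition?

— Issue I —
Stage I.1 (policyholder, a clear and cogent showing, weight is at least 75): (a) 71 < 75 — fails.
  Stage I.1 not carried; the policyholder fails its burden.
The insurer prevails on this issue.
— Issue II —
At Stage II.1 the policyholder must meet the balance of probabilities (weight is at least 52): on (c) the weight is 67 less the opposing 3 gives net 64, which does reach 52, so (c) meets the standard; on (d) the weight is 99 less the opposing 48 gives net 51, < 52, so (d) does not meet the standard.
  Not every element is met, so the policyholder fails to carry Stage II.1.
The insurer prevails on this issue.
— Issue III —
Stage III.1 (policyholder, a heightened civil standard, weight exceeds 75): (g) 88 > 75 — meets; (h) net 91−4=87 > 75 — meets.
  All elements met. The burden passes to the insurer.
Stage III.2 (insurer, a preponderance, weight exceeds 53): (i) 51 ≤ 53 — fails; (j) net 94−35=59 > 53 — meets.
  The insurer does not carry Stage III.2.
So the policyholder prevails on this issue.
Per-issue: Issue I → insurer; Issue II → insurer; Issue III → policyholder. The policyholder must prevail on a majority of issues; overall, the insurer prevails.

insurer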